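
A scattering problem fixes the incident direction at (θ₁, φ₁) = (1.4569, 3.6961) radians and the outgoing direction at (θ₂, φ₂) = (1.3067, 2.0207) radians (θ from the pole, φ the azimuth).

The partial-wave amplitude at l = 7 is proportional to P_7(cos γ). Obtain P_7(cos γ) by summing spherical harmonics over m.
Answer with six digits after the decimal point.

0.147344

Addition theorem: P_7(cos γ) = (4π/15) Σ_m Y*_{lm}(Ω₁) Y_{lm}(Ω₂), m = −7…7:
  [-7]  conj(Y_{7,-7})(Ω₁) = (0.352851, 0.322158) ; Y_{7,-7}(Ω₂) = (-0.003020, -0.390587) ; Δ = (0.124765, -0.138792)
  [-6]  conj(Y_{7,-6})(Ω₁) = (-0.200997, -0.037708) ; Y_{7,-6}(Ω₂) = (0.357196, 0.169109) ; Δ = (-0.065418, -0.047460)
  [-5]  conj(Y_{7,-5})(Ω₁) = (-0.275653, 0.106616) ; Y_{7,-5}(Ω₂) = (0.027335, -0.022047) ; Δ = (-0.005184, 0.008992)
  [-4]  conj(Y_{7,-4})(Ω₁) = (0.138772, -0.183597) ; Y_{7,-4}(Ω₂) = (0.079772, 0.342520) ; Δ = (0.073956, 0.032886)
  [-3]  conj(Y_{7,-3})(Ω₁) = (0.021814, -0.234575) ; Y_{7,-3}(Ω₂) = (-0.080911, -0.018186) ; Δ = (-0.006031, 0.018583)
  [-2]  conj(Y_{7,-2})(Ω₁) = (0.106378, 0.213752) ; Y_{7,-2}(Ω₂) = (-0.193295, 0.243486) ; Δ = (-0.072608, -0.015416)
  [-1]  conj(Y_{7,-1})(Ω₁) = (0.180087, 0.111532) ; Y_{7,-1}(Ω₂) = (-0.054603, -0.113065) ; Δ = (0.002777, -0.026451)
  [+0]  conj(Y_{7,0})(Ω₁) = (-0.240933, -0.000000) ; Y_{7,0}(Ω₂) = (-0.296207, 0.000000) ; Δ = (0.071366, 0.000000)
  [+1]  conj(Y_{7,1})(Ω₁) = (-0.180087, 0.111532) ; Y_{7,1}(Ω₂) = (0.054603, -0.113065) ; Δ = (0.002777, 0.026451)
  [+2]  conj(Y_{7,2})(Ω₁) = (0.106378, -0.213752) ; Y_{7,2}(Ω₂) = (-0.193295, -0.243486) ; Δ = (-0.072608, 0.015416)
  [+3]  conj(Y_{7,3})(Ω₁) = (-0.021814, -0.234575) ; Y_{7,3}(Ω₂) = (0.080911, -0.018186) ; Δ = (-0.006031, -0.018583)
  [+4]  conj(Y_{7,4})(Ω₁) = (0.138772, 0.183597) ; Y_{7,4}(Ω₂) = (0.079772, -0.342520) ; Δ = (0.073956, -0.032886)
  [+5]  conj(Y_{7,5})(Ω₁) = (0.275653, 0.106616) ; Y_{7,5}(Ω₂) = (-0.027335, -0.022047) ; Δ = (-0.005184, -0.008992)
  [+6]  conj(Y_{7,6})(Ω₁) = (-0.200997, 0.037708) ; Y_{7,6}(Ω₂) = (0.357196, -0.169109) ; Δ = (-0.065418, 0.047460)
  [+7]  conj(Y_{7,7})(Ω₁) = (-0.352851, 0.322158) ; Y_{7,7}(Ω₂) = (0.003020, -0.390587) ; Δ = (0.124765, 0.138792)
Total Σ_m = (0.175879, 0.000000). Multiply by 0.837758: (0.147344, 0.000000). P_7(cos γ) = 0.147344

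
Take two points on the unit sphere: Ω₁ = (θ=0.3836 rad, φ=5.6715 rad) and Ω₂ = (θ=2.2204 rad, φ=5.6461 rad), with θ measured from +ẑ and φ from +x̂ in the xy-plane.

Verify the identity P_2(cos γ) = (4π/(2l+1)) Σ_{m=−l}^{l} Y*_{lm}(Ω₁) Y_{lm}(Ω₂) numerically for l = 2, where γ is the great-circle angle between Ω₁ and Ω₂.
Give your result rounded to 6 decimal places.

-0.396267

Summing Y*_{l m}(θ₁,φ₁)·Y_{l m}(θ₂,φ₂) over m ∈ [−2, 2]; prefactor 4π/(2·2+1) = 2.513274:
  m=-2: Y*=0.01842 - 0.05087j  Y=0.07160 + 0.23425j  product 0.01324 + 0.00067j
  m=-1: Y*=0.21951 - 0.15397j  Y=-0.29912 - 0.22135j  product -0.09974 - 0.00253j
  m=+0: Y*=0.49825 + 0.00000j  Y=0.03078 + 0.00000j  product 0.01534 + 0.00000j
  m=+1: Y*=-0.21951 - 0.15397j  Y=0.29912 - 0.22135j  product -0.09974 + 0.00253j
  m=+2: Y*=0.01842 + 0.05087j  Y=0.07160 - 0.23425j  product 0.01324 - 0.00067j
Accumulated sum -0.15767 + 0.00000j; after 4π/(2l+1) scaling, -0.39627 + 0.00000j ⇒ P_2 = -0.396267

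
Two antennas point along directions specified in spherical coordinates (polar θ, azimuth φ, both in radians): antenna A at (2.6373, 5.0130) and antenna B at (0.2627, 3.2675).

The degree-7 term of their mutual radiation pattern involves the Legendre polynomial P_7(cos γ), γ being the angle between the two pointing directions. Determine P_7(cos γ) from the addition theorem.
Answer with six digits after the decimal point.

Addition theorem: P_7(cos γ) = (4π/15) Σ_m Y*_{lm}(Ω₁) Y_{lm}(Ω₂), m = −7…7:
  term(m=-7) = 0.00000 - 0.00000j   from Y*(Ω₁)=-0.00265 - 0.00156j, Y(Ω₂)=-0.00003 + 0.00003j
  term(m=-6) = 0.00001 + 0.00001j   from Y*(Ω₁)=-0.00481 + 0.02028j, Y(Ω₂)=0.00040 - 0.00038j
  term(m=-5) = -0.00032 + 0.00027j   from Y*(Ω₁)=0.08644 - 0.00586j, Y(Ω₂)=-0.00390 + 0.00284j
  term(m=-4) = -0.00549 - 0.00461j   from Y*(Ω₁)=-0.08783 - 0.22756j, Y(Ω₂)=0.02575 - 0.01419j
  term(m=-3) = 0.02902 - 0.05020j   from Y*(Ω₁)=-0.35668 + 0.28198j, Y(Ω₂)=-0.11853 + 0.04703j
  term(m=-2) = 0.16559 + 0.06033j   from Y*(Ω₁)=0.38779 + 0.26600j, Y(Ω₂)=0.36296 - 0.09338j
  term(m=-1) = -0.00291 + 0.01647j   from Y*(Ω₁)=0.00779 - 0.02511j, Y(Ω₂)=-0.63088 + 0.07985j
  term(m=+0) = 0.11854 + 0.00000j   from Y*(Ω₁)=0.44904 + 0.00000j, Y(Ω₂)=0.26398 + 0.00000j
  term(m=+1) = -0.00291 - 0.01647j   from Y*(Ω₁)=-0.00779 - 0.02511j, Y(Ω₂)=0.63088 + 0.07985j
  term(m=+2) = 0.16559 - 0.06033j   from Y*(Ω₁)=0.38779 - 0.26600j, Y(Ω₂)=0.36296 + 0.09338j
  term(m=+3) = 0.02902 + 0.05020j   from Y*(Ω₁)=0.35668 + 0.28198j, Y(Ω₂)=0.11853 + 0.04703j
  term(m=+4) = -0.00549 + 0.00461j   from Y*(Ω₁)=-0.08783 + 0.22756j, Y(Ω₂)=0.02575 + 0.01419j
  term(m=+5) = -0.00032 - 0.00027j   from Y*(Ω₁)=-0.08644 - 0.00586j, Y(Ω₂)=0.00390 + 0.00284j
  term(m=+6) = 0.00001 - 0.00001j   from Y*(Ω₁)=-0.00481 - 0.02028j, Y(Ω₂)=0.00040 + 0.00038j
  term(m=+7) = 0.00000 + 0.00000j   from Y*(Ω₁)=0.00265 - 0.00156j, Y(Ω₂)=0.00003 + 0.00003j
Accumulated sum 0.49032 + 0.00000j; after 4π/(2l+1) scaling, 0.41077 + 0.00000j ⇒ P_7 = 0.410773

0.410773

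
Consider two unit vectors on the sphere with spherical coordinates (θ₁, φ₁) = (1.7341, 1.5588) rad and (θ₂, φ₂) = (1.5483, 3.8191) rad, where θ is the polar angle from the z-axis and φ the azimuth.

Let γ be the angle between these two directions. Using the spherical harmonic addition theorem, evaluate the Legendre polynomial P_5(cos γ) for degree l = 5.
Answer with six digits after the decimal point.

Addition theorem: P_5(cos γ) = (4π/11) Σ_m Y*_{lm}(Ω₁) Y_{lm}(Ω₂), m = −5…5:
  [-5]  conj(Y_{5,-5})(Ω₁) = 0.02602 + 0.43329j ; Y_{5,-5}(Ω₂) = 0.44960 - 0.11286j ; Δ = 0.06060 + 0.19187j
  [-4]  conj(Y_{5,-4})(Ω₁) = -0.22591 + 0.01085j ; Y_{5,-4}(Ω₂) = -0.02996 - 0.01380j ; Δ = 0.00692 + 0.00279j
  [-3]  conj(Y_{5,-3})(Ω₁) = 0.00911 + 0.25310j ; Y_{5,-3}(Ω₂) = -0.15330 - 0.30807j ; Δ = 0.07658 - 0.04161j
  [-2]  conj(Y_{5,-2})(Ω₁) = -0.24691 + 0.00593j ; Y_{5,-2}(Ω₂) = -0.00815 + 0.03716j ; Δ = 0.00179 - 0.00922j
  [-1]  conj(Y_{5,-1})(Ω₁) = 0.00244 + 0.20370j ; Y_{5,-1}(Ω₂) = -0.24771 + 0.19930j ; Δ = -0.04120 - 0.04997j
  [+0]  conj(Y_{5,0})(Ω₁) = -0.25086 + 0.00000j ; Y_{5,0}(Ω₂) = 0.03937 + 0.00000j ; Δ = -0.00988 + 0.00000j
  [+1]  conj(Y_{5,1})(Ω₁) = -0.00244 + 0.20370j ; Y_{5,1}(Ω₂) = 0.24771 + 0.19930j ; Δ = -0.04120 + 0.04997j
  [+2]  conj(Y_{5,2})(Ω₁) = -0.24691 - 0.00593j ; Y_{5,2}(Ω₂) = -0.00815 - 0.03716j ; Δ = 0.00179 + 0.00922j
  [+3]  conj(Y_{5,3})(Ω₁) = -0.00911 + 0.25310j ; Y_{5,3}(Ω₂) = 0.15330 - 0.30807j ; Δ = 0.07658 + 0.04161j
  [+4]  conj(Y_{5,4})(Ω₁) = -0.22591 - 0.01085j ; Y_{5,4}(Ω₂) = -0.02996 + 0.01380j ; Δ = 0.00692 - 0.00279j
  [+5]  conj(Y_{5,5})(Ω₁) = -0.02602 + 0.43329j ; Y_{5,5}(Ω₂) = -0.44960 - 0.11286j ; Δ = 0.06060 - 0.19187j
Total Σ_m = 0.19949 + 0.00000j. Multiply by 1.142397: 0.22790 + 0.00000j. P_5(cos γ) = 0.227896

0.227896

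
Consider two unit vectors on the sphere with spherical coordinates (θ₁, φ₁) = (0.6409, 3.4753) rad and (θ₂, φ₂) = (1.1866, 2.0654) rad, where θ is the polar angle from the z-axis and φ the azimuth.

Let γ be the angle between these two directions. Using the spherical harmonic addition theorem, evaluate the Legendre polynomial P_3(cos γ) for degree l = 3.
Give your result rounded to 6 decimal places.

-0.436428

Summing Y*_{l m}(θ₁,φ₁)·Y_{l m}(θ₂,φ₂) over m ∈ [−3, 3]; prefactor 4π/(2·3+1) = 1.795196:
  term(m=-3) = (-0.013763, -0.026263)   from Y*(Ω₁)=(-0.048103, -0.075101), Y(Ω₂)=(0.331210, 0.028883)
  term(m=-2) = (-0.091473, 0.030495)   from Y*(Ω₁)=(0.230020, 0.181269), Y(Ω₂)=(-0.180869, 0.275111)
  term(m=-1) = (-0.006107, -0.037625)   from Y*(Ω₁)=(-0.403943, -0.140036), Y(Ω₂)=(0.042322, 0.078473)
  term(m=+0) = (-0.020425, 0.000000)   from Y*(Ω₁)=(0.063556, -0.000000), Y(Ω₂)=(-0.321365, 0.000000)
  term(m=+1) = (-0.006107, 0.037625)   from Y*(Ω₁)=(0.403943, -0.140036), Y(Ω₂)=(-0.042322, 0.078473)
  term(m=+2) = (-0.091473, -0.030495)   from Y*(Ω₁)=(0.230020, -0.181269), Y(Ω₂)=(-0.180869, -0.275111)
  term(m=+3) = (-0.013763, 0.026263)   from Y*(Ω₁)=(0.048103, -0.075101), Y(Ω₂)=(-0.331210, 0.028883)
Σ over m = (-0.243109, -0.000000); ×(4π/7) → (-0.436428, -0.000000). Real part: -0.436428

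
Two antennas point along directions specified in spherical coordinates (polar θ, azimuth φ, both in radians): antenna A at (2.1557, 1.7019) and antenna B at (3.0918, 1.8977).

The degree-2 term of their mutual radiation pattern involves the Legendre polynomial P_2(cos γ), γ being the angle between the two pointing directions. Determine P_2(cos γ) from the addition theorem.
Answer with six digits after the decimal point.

Addition theorem: P_2(cos γ) = (4π/5) Σ_m Y*_{lm}(Ω₁) Y_{lm}(Ω₂), m = −2…2:
  m=-2: -0.25935 - 0.06960j × -0.00076 + 0.00058j = 0.00024 - 0.00010j  (running Σ = 0.00024 - 0.00010j)
  m=-1: 0.04649 - 0.35258j × 0.01233 + 0.03637j = 0.01340 - 0.00266j  (running Σ = 0.01363 - 0.00276j)
  m=0: -0.02696 + 0.00000j × 0.62844 + 0.00000j = -0.01695 + 0.00000j  (running Σ = -0.00331 - 0.00276j)
  m=1: -0.04649 - 0.35258j × -0.01233 + 0.03637j = 0.01340 + 0.00266j  (running Σ = 0.01009 - 0.00010j)
  m=2: -0.25935 + 0.06960j × -0.00076 - 0.00058j = 0.00024 + 0.00010j  (running Σ = 0.01032 + 0.00000j)
Accumulated sum 0.01032 + 0.00000j; after 4π/(2l+1) scaling, 0.02594 + 0.00000j ⇒ P_2 = 0.025945

0.025945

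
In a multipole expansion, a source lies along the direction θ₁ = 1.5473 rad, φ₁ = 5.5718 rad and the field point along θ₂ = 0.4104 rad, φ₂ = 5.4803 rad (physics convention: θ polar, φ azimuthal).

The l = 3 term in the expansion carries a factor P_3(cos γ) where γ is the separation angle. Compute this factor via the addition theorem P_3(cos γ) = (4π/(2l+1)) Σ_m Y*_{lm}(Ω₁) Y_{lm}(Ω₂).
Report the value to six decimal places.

-0.444552

Addition theorem: P_3(cos γ) = (4π/7) Σ_m Y*_{lm}(Ω₁) Y_{lm}(Ω₂), m = −3…3:
  term(m=-3) = +0.010633+0.002994i   from Y*(Ω₁)=-0.222625-0.352456i, Y(Ω₂)=-0.019694+0.017728i
  term(m=-2) = +0.003520+0.000651i   from Y*(Ω₁)=+0.003539-0.023735i, Y(Ω₂)=-0.005216+0.149082i
  term(m=-1) = -0.132556-0.012163i   from Y*(Ω₁)=-0.244052+0.210359i, Y(Ω₂)=+0.286981+0.297197i
  term(m=+0) = -0.010827-0.000000i   from Y*(Ω₁)=-0.026278-0.000000i, Y(Ω₂)=+0.412026+0.000000i
  term(m=+1) = -0.132556+0.012163i   from Y*(Ω₁)=+0.244052+0.210359i, Y(Ω₂)=-0.286981+0.297197i
  term(m=+2) = +0.003520-0.000651i   from Y*(Ω₁)=+0.003539+0.023735i, Y(Ω₂)=-0.005216-0.149082i
  term(m=+3) = +0.010633-0.002994i   from Y*(Ω₁)=+0.222625-0.352456i, Y(Ω₂)=+0.019694+0.017728i
Σ over m = -0.247634-0.000000i; ×(4π/7) → -0.444552-0.000000i. Real part: -0.444552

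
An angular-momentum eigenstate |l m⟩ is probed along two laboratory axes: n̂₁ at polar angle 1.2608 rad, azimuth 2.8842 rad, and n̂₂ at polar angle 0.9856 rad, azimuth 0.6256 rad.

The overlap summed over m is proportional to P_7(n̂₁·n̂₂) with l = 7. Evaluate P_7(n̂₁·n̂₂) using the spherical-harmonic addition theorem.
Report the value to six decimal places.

0.161748

Summing Y*_{l m}(θ₁,φ₁)·Y_{l m}(θ₂,φ₂) over m ∈ [−7, 7]; prefactor 4π/(2·7+1) = 0.837758:
  term(m=-7) = (-0.049429, -0.005071)   from Y*(Ω₁)=(0.081318, 0.345816), Y(Ω₂)=(-0.045745, 0.132177)
  term(m=-6) = (0.081602, 0.123052)   from Y*(Ω₁)=(0.011256, -0.425630), Y(Ω₂)=(-0.283836, 0.199228)
  term(m=-5) = (0.007741, -0.025256)   from Y*(Ω₁)=(-0.016884, 0.057879), Y(Ω₂)=(-0.438091, -0.005955)
  term(m=-4) = (0.057664, -0.023729)   from Y*(Ω₁)=(-0.169834, 0.282540), Y(Ω₂)=(-0.151811, -0.112839)
  term(m=-3) = (0.039287, 0.021087)   from Y*(Ω₁)=(0.130304, -0.126904), Y(Ω₂)=(0.073849, 0.233754)
  term(m=-2) = (0.015887, 0.080354)   from Y*(Ω₁)=(0.226134, -0.127915), Y(Ω₂)=(-0.099054, 0.299309)
  term(m=-1) = (-0.017088, 0.020798)   from Y*(Ω₁)=(-0.213065, 0.056086), Y(Ω₂)=(0.099035, -0.071543)
  term(m=+0) = (-0.078257, -0.000000)   from Y*(Ω₁)=(-0.236262, -0.000000), Y(Ω₂)=(0.331229, 0.000000)
  term(m=+1) = (-0.017088, -0.020798)   from Y*(Ω₁)=(0.213065, 0.056086), Y(Ω₂)=(-0.099035, -0.071543)
  term(m=+2) = (0.015887, -0.080354)   from Y*(Ω₁)=(0.226134, 0.127915), Y(Ω₂)=(-0.099054, -0.299309)
  term(m=+3) = (0.039287, -0.021087)   from Y*(Ω₁)=(-0.130304, -0.126904), Y(Ω₂)=(-0.073849, 0.233754)
  term(m=+4) = (0.057664, 0.023729)   from Y*(Ω₁)=(-0.169834, -0.282540), Y(Ω₂)=(-0.151811, 0.112839)
  term(m=+5) = (0.007741, 0.025256)   from Y*(Ω₁)=(0.016884, 0.057879), Y(Ω₂)=(0.438091, -0.005955)
  term(m=+6) = (0.081602, -0.123052)   from Y*(Ω₁)=(0.011256, 0.425630), Y(Ω₂)=(-0.283836, -0.199228)
  term(m=+7) = (-0.049429, 0.005071)   from Y*(Ω₁)=(-0.081318, 0.345816), Y(Ω₂)=(0.045745, 0.132177)
Σ over m = (0.193072, 0.000000); ×(4π/15) → (0.161748, 0.000000). Real part: 0.161748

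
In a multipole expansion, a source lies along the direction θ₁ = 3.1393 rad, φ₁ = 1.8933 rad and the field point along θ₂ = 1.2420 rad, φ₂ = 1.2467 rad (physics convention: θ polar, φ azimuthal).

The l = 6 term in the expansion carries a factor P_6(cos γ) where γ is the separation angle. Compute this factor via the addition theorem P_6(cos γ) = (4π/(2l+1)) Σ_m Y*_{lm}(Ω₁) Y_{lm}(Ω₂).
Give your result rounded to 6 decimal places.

0.170797

Expand P_6 via completeness: Σ_{m} conj(Y_{6,m}) at Ω₁ times Y_{6,m} at Ω₂ —
  [-6]  conj(Y_{6,-6})(Ω₁) = 0.00000 - 0.00000j ; Y_{6,-6}(Ω₂) = 0.12677 - 0.32321j ; Δ = -0.00000 - 0.00000j
  [-5]  conj(Y_{6,-5})(Ω₁) = 0.00000 + 0.00000j ; Y_{6,-5}(Ω₂) = 0.40982 + 0.02038j ; Δ = 0.00000 + 0.00000j
  [-4]  conj(Y_{6,-4})(Ω₁) = 0.00000 + 0.00000j ; Y_{6,-4}(Ω₂) = 0.01140 + 0.04049j ; Δ = -0.00000 + 0.00000j
  [-3]  conj(Y_{6,-3})(Ω₁) = -0.00000 + 0.00000j ; Y_{6,-3}(Ω₂) = 0.27299 - 0.18616j ; Δ = -0.00000 + 0.00000j
  [-2]  conj(Y_{6,-2})(Ω₁) = -0.00002 - 0.00002j ; Y_{6,-2}(Ω₂) = 0.12048 + 0.09125j ; Δ = -0.00000 - 0.00000j
  [-1]  conj(Y_{6,-1})(Ω₁) = 0.00239 - 0.00717j ; Y_{6,-1}(Ω₂) = 0.08944 - 0.26624j ; Δ = -0.00169 - 0.00128j
  [+0]  conj(Y_{6,0})(Ω₁) = 1.01705 + 0.00000j ; Y_{6,0}(Ω₂) = 0.17706 + 0.00000j ; Δ = 0.18008 + 0.00000j
  [+1]  conj(Y_{6,1})(Ω₁) = -0.00239 - 0.00717j ; Y_{6,1}(Ω₂) = -0.08944 - 0.26624j ; Δ = -0.00169 + 0.00128j
  [+2]  conj(Y_{6,2})(Ω₁) = -0.00002 + 0.00002j ; Y_{6,2}(Ω₂) = 0.12048 - 0.09125j ; Δ = -0.00000 + 0.00000j
  [+3]  conj(Y_{6,3})(Ω₁) = 0.00000 + 0.00000j ; Y_{6,3}(Ω₂) = -0.27299 - 0.18616j ; Δ = -0.00000 - 0.00000j
  [+4]  conj(Y_{6,4})(Ω₁) = 0.00000 - 0.00000j ; Y_{6,4}(Ω₂) = 0.01140 - 0.04049j ; Δ = -0.00000 - 0.00000j
  [+5]  conj(Y_{6,5})(Ω₁) = -0.00000 + 0.00000j ; Y_{6,5}(Ω₂) = -0.40982 + 0.02038j ; Δ = 0.00000 - 0.00000j
  [+6]  conj(Y_{6,6})(Ω₁) = 0.00000 + 0.00000j ; Y_{6,6}(Ω₂) = 0.12677 + 0.32321j ; Δ = -0.00000 + 0.00000j
Accumulated sum 0.17669 - 0.00000j; after 4π/(2l+1) scaling, 0.17080 - 0.00000j ⇒ P_6 = 0.170797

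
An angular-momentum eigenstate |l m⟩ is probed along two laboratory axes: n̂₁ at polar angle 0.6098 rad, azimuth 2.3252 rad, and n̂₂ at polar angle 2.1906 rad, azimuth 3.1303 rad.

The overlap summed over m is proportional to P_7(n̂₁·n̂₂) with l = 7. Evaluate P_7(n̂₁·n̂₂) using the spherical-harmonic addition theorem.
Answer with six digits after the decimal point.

0.267847

Addition theorem: P_7(cos γ) = (4π/15) Σ_m Y*_{lm}(Ω₁) Y_{lm}(Ω₂), m = −7…7:
  m=-7: Y*=-0.008515-0.005439i  Y=-0.118029-0.009350i  product +0.000954+0.000722i
  m=-6: Y*=+0.010006+0.053184i  Y=-0.315411-0.021404i  product -0.002018-0.016989i
  m=-5: Y*=+0.103093-0.141269i  Y=-0.443334-0.025059i  product -0.049245+0.060046i
  m=-4: Y*=-0.368377+0.045906i  Y=-0.259194-0.011716i  product +0.096019-0.007583i
  m=-3: Y*=+0.371511+0.308133i  Y=+0.178245+0.006041i  product +0.064359+0.057167i
  m=-2: Y*=-0.014743-0.237536i  Y=+0.351297+0.007936i  product -0.003294-0.083563i
  m=-1: Y*=+0.191083-0.203311i  Y=-0.035120-0.000397i  product -0.006791+0.007064i
  m=+0: Y*=-0.340443-0.000000i  Y=-0.351754+0.000000i  product +0.119752+0.000000i
  m=+1: Y*=-0.191083-0.203311i  Y=+0.035120-0.000397i  product -0.006791-0.007064i
  m=+2: Y*=-0.014743+0.237536i  Y=+0.351297-0.007936i  product -0.003294+0.083563i
  m=+3: Y*=-0.371511+0.308133i  Y=-0.178245+0.006041i  product +0.064359-0.057167i
  m=+4: Y*=-0.368377-0.045906i  Y=-0.259194+0.011716i  product +0.096019+0.007583i
  m=+5: Y*=-0.103093-0.141269i  Y=+0.443334-0.025059i  product -0.049245-0.060046i
  m=+6: Y*=+0.010006-0.053184i  Y=-0.315411+0.021404i  product -0.002018+0.016989i
  m=+7: Y*=+0.008515-0.005439i  Y=+0.118029-0.009350i  product +0.000954-0.000722i
Accumulated sum +0.319719-0.000000i; after 4π/(2l+1) scaling, +0.267847-0.000000i ⇒ P_7 = 0.267847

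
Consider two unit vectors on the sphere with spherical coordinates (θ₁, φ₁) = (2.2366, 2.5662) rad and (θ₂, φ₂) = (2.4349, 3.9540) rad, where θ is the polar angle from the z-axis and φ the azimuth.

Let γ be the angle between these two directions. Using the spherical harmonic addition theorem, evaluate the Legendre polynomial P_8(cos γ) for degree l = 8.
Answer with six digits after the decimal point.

Summing Y*_{l m}(θ₁,φ₁)·Y_{l m}(θ₂,φ₂) over m ∈ [−8, 8]; prefactor 4π/(2·8+1) = 0.739198:
  term(m=-8) = (0.000131, 0.001221)   from Y*(Ω₁)=(-0.008222, 0.074957), Y(Ω₂)=(0.015909, -0.003492)
  term(m=-7) = (-0.017324, 0.005166)   from Y*(Ω₁)=(-0.149821, 0.183522), Y(Ω₂)=(0.063135, 0.042854)
  term(m=-6) = (-0.041473, -0.081079)   from Y*(Ω₁)=(-0.400416, 0.128601), Y(Ω₂)=(0.034939, 0.213708)
  term(m=-5) = (0.132104, -0.101643)   from Y*(Ω₁)=(-0.397100, -0.107608), Y(Ω₂)=(-0.245296, 0.322435)
  term(m=-4) = (0.024186, 0.021731)   from Y*(Ω₁)=(-0.046830, -0.052248), Y(Ω₂)=(-0.460714, 0.049969)
  term(m=-3) = (0.031211, -0.051021)   from Y*(Ω₁)=(0.050466, 0.322167), Y(Ω₂)=(-0.139764, -0.118770)
  term(m=-2) = (-0.067713, -0.025952)   from Y*(Ω₁)=(-0.104415, 0.233808), Y(Ω₂)=(0.015290, 0.282781)
  term(m=-1) = (-0.013508, 0.072992)   from Y*(Ω₁)=(0.184983, -0.119981), Y(Ω₂)=(-0.231548, 0.244406)
  term(m=+0) = (0.054639, 0.000000)   from Y*(Ω₁)=(0.293301, -0.000000), Y(Ω₂)=(0.186289, 0.000000)
  term(m=+1) = (-0.013508, -0.072992)   from Y*(Ω₁)=(-0.184983, -0.119981), Y(Ω₂)=(0.231548, 0.244406)
  term(m=+2) = (-0.067713, 0.025952)   from Y*(Ω₁)=(-0.104415, -0.233808), Y(Ω₂)=(0.015290, -0.282781)
  term(m=+3) = (0.031211, 0.051021)   from Y*(Ω₁)=(-0.050466, 0.322167), Y(Ω₂)=(0.139764, -0.118770)
  term(m=+4) = (0.024186, -0.021731)   from Y*(Ω₁)=(-0.046830, 0.052248), Y(Ω₂)=(-0.460714, -0.049969)
  term(m=+5) = (0.132104, 0.101643)   from Y*(Ω₁)=(0.397100, -0.107608), Y(Ω₂)=(0.245296, 0.322435)
  term(m=+6) = (-0.041473, 0.081079)   from Y*(Ω₁)=(-0.400416, -0.128601), Y(Ω₂)=(0.034939, -0.213708)
  term(m=+7) = (-0.017324, -0.005166)   from Y*(Ω₁)=(0.149821, 0.183522), Y(Ω₂)=(-0.063135, 0.042854)
  term(m=+8) = (0.000131, -0.001221)   from Y*(Ω₁)=(-0.008222, -0.074957), Y(Ω₂)=(0.015909, 0.003492)
Σ over m = (0.149865, 0.000000); ×(4π/17) → (0.110780, 0.000000). Real part: 0.110780

0.110780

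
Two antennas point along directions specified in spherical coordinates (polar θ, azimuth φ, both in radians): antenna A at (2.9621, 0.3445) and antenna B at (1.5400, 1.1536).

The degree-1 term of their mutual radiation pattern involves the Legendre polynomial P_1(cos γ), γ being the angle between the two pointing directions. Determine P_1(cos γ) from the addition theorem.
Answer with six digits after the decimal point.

Term-by-term m-sum for l=1 (normalisation 4π/3 = 4.188790):
  m=-1: Y*=(0.058057, 0.020831)  Y=(0.139927, -0.315711)  product (0.014700, -0.015414)
  m=+0: Y*=(-0.480753, -0.000000)  Y=(0.015045, 0.000000)  product (-0.007233, -0.000000)
  m=+1: Y*=(-0.058057, 0.020831)  Y=(-0.139927, -0.315711)  product (0.014700, 0.015414)
Σ over m = (0.022168, 0.000000); ×(4π/3) → (0.092858, 0.000000). Real part: 0.092858

0.092858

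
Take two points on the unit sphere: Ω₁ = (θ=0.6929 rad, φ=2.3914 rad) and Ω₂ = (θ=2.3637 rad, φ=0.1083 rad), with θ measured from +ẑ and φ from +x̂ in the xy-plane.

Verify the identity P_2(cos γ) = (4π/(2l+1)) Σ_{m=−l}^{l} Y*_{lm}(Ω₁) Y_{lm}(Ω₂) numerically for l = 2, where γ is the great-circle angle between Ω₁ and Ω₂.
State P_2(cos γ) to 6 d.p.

Summing Y*_{l m}(θ₁,φ₁)·Y_{l m}(θ₂,φ₂) over m ∈ [−2, 2]; prefactor 4π/(2·2+1) = 2.513274:
  m=-2: (0.011088, -0.157220) × (0.185793, -0.040884) = (-0.004368, -0.029664)  (running Σ = (-0.004368, -0.029664))
  m=-1: (-0.277760, 0.258860) × (-0.383968, 0.041747) = (0.095844, -0.110990)  (running Σ = (0.091477, -0.140653))
  m=0: (0.244717, -0.000000) × (0.164797, 0.000000) = (0.040329, 0.000000)  (running Σ = (0.131805, -0.140653))
  m=1: (0.277760, 0.258860) × (0.383968, 0.041747) = (0.095844, 0.110990)  (running Σ = (0.227650, -0.029664))
  m=2: (0.011088, 0.157220) × (0.185793, 0.040884) = (-0.004368, 0.029664)  (running Σ = (0.223282, 0.000000))
Total Σ_m = (0.223282, 0.000000). Multiply by 2.513274: (0.561168, 0.000000). P_2(cos γ) = 0.561168

0.561168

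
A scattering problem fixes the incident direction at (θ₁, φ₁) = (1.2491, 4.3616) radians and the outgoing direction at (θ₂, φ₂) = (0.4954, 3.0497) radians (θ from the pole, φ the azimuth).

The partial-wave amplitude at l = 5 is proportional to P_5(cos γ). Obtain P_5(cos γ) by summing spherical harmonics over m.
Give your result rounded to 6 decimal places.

Term-by-term m-sum for l=5 (normalisation 4π/11 = 1.142397):
  term(m=-5) = +0.003867+0.001097i   from Y*(Ω₁)=-0.350721+0.064962i, Y(Ω₂)=-0.010100-0.004997i
  term(m=-4) = +0.012644-0.021324i   from Y*(Ω₁)=+0.062723-0.370643i, Y(Ω₂)=+0.061541+0.023698i
  term(m=-3) = +0.004604+0.004685i   from Y*(Ω₁)=-0.025732-0.014680i, Y(Ω₂)=-0.213359-0.060355i
  term(m=-2) = +0.130692-0.074447i   from Y*(Ω₁)=+0.257900-0.217923i, Y(Ω₂)=+0.437964+0.081410i
  term(m=-1) = -0.006166-0.023284i   from Y*(Ω₁)=+0.019806+0.054125i, Y(Ω₂)=-0.416149-0.038349i
  term(m=+0) = -0.047222+0.000000i   from Y*(Ω₁)=+0.319180-0.000000i, Y(Ω₂)=-0.147949+0.000000i
  term(m=+1) = -0.006166+0.023284i   from Y*(Ω₁)=-0.019806+0.054125i, Y(Ω₂)=+0.416149-0.038349i
  term(m=+2) = +0.130692+0.074447i   from Y*(Ω₁)=+0.257900+0.217923i, Y(Ω₂)=+0.437964-0.081410i
  term(m=+3) = +0.004604-0.004685i   from Y*(Ω₁)=+0.025732-0.014680i, Y(Ω₂)=+0.213359-0.060355i
  term(m=+4) = +0.012644+0.021324i   from Y*(Ω₁)=+0.062723+0.370643i, Y(Ω₂)=+0.061541-0.023698i
  term(m=+5) = +0.003867-0.001097i   from Y*(Ω₁)=+0.350721+0.064962i, Y(Ω₂)=+0.010100-0.004997i
Total Σ_m = +0.244058+0.000000i. Multiply by 1.142397: +0.278811+0.000000i. P_5(cos γ) = 0.278811

0.278811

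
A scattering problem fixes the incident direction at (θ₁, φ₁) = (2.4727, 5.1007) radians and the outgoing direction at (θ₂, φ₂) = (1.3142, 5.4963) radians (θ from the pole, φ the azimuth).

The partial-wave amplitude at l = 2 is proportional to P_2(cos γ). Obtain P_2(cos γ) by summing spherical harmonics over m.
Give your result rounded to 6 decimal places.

Term-by-term m-sum for l=2 (normalisation 4π/5 = 2.513274):
  m=-2: (-0.105951, -0.104108) × (-0.001075, 0.361393) = (0.037738, -0.038178)  (running Σ = (0.037738, -0.038178))
  m=-1: (-0.142301, 0.347854) × (0.133900, 0.134299) = (-0.065771, 0.027467)  (running Σ = (-0.028033, -0.010711))
  m=0: (0.266936, -0.000000) × (-0.254449, 0.000000) = (-0.067922, 0.000000)  (running Σ = (-0.095954, -0.010711))
  m=1: (0.142301, 0.347854) × (-0.133900, 0.134299) = (-0.065771, -0.027467)  (running Σ = (-0.161725, -0.038178))
  m=2: (-0.105951, 0.104108) × (-0.001075, -0.361393) = (0.037738, 0.038178)  (running Σ = (-0.123987, 0.000000))
Σ over m = (-0.123987, 0.000000); ×(4π/5) → (-0.311614, 0.000000). Real part: -0.311614

-0.311614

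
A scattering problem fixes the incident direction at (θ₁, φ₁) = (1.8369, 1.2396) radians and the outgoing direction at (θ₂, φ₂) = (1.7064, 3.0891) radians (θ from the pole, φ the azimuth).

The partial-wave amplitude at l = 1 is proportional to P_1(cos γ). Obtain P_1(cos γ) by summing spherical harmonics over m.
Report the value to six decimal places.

-0.227439

Expand P_1 via completeness: Σ_{m} conj(Y_{1,m}) at Ω₁ times Y_{1,m} at Ω₂ —
  term(m=-1) = -0.031392-0.109705i   from Y*(Ω₁)=+0.108392+0.315218i, Y(Ω₂)=-0.341851-0.017961i
  term(m=+0) = +0.008487+0.000000i   from Y*(Ω₁)=-0.128490-0.000000i, Y(Ω₂)=-0.066053+0.000000i
  term(m=+1) = -0.031392+0.109705i   from Y*(Ω₁)=-0.108392+0.315218i, Y(Ω₂)=+0.341851-0.017961i
Σ over m = -0.054297+0.000000i; ×(4π/3) → -0.227439+0.000000i. Real part: -0.227439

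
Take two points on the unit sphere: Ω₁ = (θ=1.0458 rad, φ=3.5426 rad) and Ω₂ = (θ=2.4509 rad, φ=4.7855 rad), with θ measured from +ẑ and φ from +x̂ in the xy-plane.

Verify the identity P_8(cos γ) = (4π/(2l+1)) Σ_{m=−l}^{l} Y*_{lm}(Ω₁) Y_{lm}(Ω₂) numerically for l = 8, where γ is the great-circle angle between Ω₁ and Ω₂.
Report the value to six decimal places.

Term-by-term m-sum for l=8 (normalisation 4π/17 = 0.739198):
  [-8]  conj(Y_{8,-8})(Ω₁) = (-0.161676, -0.010762) ; Y_{8,-8}(Ω₂) = (0.011661, -0.007721) ; Δ = (-0.001968, 0.001123)
  [-7]  conj(Y_{8,-7})(Ω₁) = (0.354598, -0.123261) ; Y_{8,-7}(Ω₂) = (0.033147, 0.059012) ; Δ = (0.019028, 0.016840)
  [-6]  conj(Y_{8,-6})(Ω₁) = (-0.324361, 0.293533) ; Y_{8,-6}(Ω₂) = (-0.180256, 0.084567) ; Δ = (0.033645, -0.080342)
  [-5]  conj(Y_{8,-5})(Ω₁) = (0.063906, -0.137799) ; Y_{8,-5}(Ω₂) = (-0.139006, -0.363170) ; Δ = (-0.058928, -0.004054)
  [-4]  conj(Y_{8,-4})(Ω₁) = (0.009009, -0.270996) ; Y_{8,-4}(Ω₂) = (0.453412, -0.136512) ; Δ = (-0.032909, -0.124103)
  [-3]  conj(Y_{8,-3})(Ω₁) = (0.109160, 0.283308) ; Y_{8,-3}(Ω₂) = (0.049976, 0.224191) ; Δ = (-0.058060, 0.038631)
  [-2]  conj(Y_{8,-2})(Ω₁) = (0.089445, 0.092468) ; Y_{8,-2}(Ω₂) = (0.243602, -0.035876) ; Δ = (0.025106, 0.019317)
  [-1]  conj(Y_{8,-1})(Ω₁) = (-0.304219, -0.128983) ; Y_{8,-1}(Ω₂) = (0.026696, 0.364490) ; Δ = (0.038892, -0.114328)
  [+0]  conj(Y_{8,0})(Ω₁) = (-0.081739, -0.000000) ; Y_{8,0}(Ω₂) = (0.138562, 0.000000) ; Δ = (-0.011326, -0.000000)
  [+1]  conj(Y_{8,1})(Ω₁) = (0.304219, -0.128983) ; Y_{8,1}(Ω₂) = (-0.026696, 0.364490) ; Δ = (0.038892, 0.114328)
  [+2]  conj(Y_{8,2})(Ω₁) = (0.089445, -0.092468) ; Y_{8,2}(Ω₂) = (0.243602, 0.035876) ; Δ = (0.025106, -0.019317)
  [+3]  conj(Y_{8,3})(Ω₁) = (-0.109160, 0.283308) ; Y_{8,3}(Ω₂) = (-0.049976, 0.224191) ; Δ = (-0.058060, -0.038631)
  [+4]  conj(Y_{8,4})(Ω₁) = (0.009009, 0.270996) ; Y_{8,4}(Ω₂) = (0.453412, 0.136512) ; Δ = (-0.032909, 0.124103)
  [+5]  conj(Y_{8,5})(Ω₁) = (-0.063906, -0.137799) ; Y_{8,5}(Ω₂) = (0.139006, -0.363170) ; Δ = (-0.058928, 0.004054)
  [+6]  conj(Y_{8,6})(Ω₁) = (-0.324361, -0.293533) ; Y_{8,6}(Ω₂) = (-0.180256, -0.084567) ; Δ = (0.033645, 0.080342)
  [+7]  conj(Y_{8,7})(Ω₁) = (-0.354598, -0.123261) ; Y_{8,7}(Ω₂) = (-0.033147, 0.059012) ; Δ = (0.019028, -0.016840)
  [+8]  conj(Y_{8,8})(Ω₁) = (-0.161676, 0.010762) ; Y_{8,8}(Ω₂) = (0.011661, 0.007721) ; Δ = (-0.001968, -0.001123)
Σ over m = (-0.081714, -0.000000); ×(4π/17) → (-0.060403, -0.000000). Real part: -0.060403

-0.060403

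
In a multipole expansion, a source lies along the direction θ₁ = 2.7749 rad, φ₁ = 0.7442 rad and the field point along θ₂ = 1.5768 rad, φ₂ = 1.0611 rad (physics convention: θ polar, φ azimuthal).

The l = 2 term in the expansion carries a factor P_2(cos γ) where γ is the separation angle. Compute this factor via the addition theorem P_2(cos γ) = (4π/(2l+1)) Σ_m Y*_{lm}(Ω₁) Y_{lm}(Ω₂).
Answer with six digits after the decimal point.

Summing Y*_{l m}(θ₁,φ₁)·Y_{l m}(θ₂,φ₂) over m ∈ [−2, 2]; prefactor 4π/(2·2+1) = 2.513274:
  term(m=-2) = +0.015454-0.011358i   from Y*(Ω₁)=+0.004087+0.049485i, Y(Ω₂)=-0.202355-0.329013i
  term(m=-1) = +0.001140-0.000374i   from Y*(Ω₁)=-0.190210-0.175149i, Y(Ω₂)=-0.002263+0.004048i
  term(m=+0) = -0.160567+0.000000i   from Y*(Ω₁)=+0.509158-0.000000i, Y(Ω₂)=-0.315357+0.000000i
  term(m=+1) = +0.001140+0.000374i   from Y*(Ω₁)=+0.190210-0.175149i, Y(Ω₂)=+0.002263+0.004048i
  term(m=+2) = +0.015454+0.011358i   from Y*(Ω₁)=+0.004087-0.049485i, Y(Ω₂)=-0.202355+0.329013i
Total Σ_m = -0.127380+0.000000i. Multiply by 2.513274: -0.320140+0.000000i. P_2(cos γ) = -0.320140

-0.320140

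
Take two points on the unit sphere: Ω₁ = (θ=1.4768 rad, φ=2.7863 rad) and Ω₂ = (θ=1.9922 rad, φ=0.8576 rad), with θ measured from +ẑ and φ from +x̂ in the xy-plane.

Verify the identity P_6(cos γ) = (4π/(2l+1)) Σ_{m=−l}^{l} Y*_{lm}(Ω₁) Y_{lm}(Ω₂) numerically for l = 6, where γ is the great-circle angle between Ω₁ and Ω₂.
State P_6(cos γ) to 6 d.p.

0.233414

Summing Y*_{l m}(θ₁,φ₁)·Y_{l m}(θ₂,φ₂) over m ∈ [−6, 6]; prefactor 4π/(2·6+1) = 0.966644:
  m=-6: Y*=-0.25027 - 0.39833j  Y=0.11708 + 0.25315j  product 0.07153 - 0.10999j
  m=-5: Y*=0.03137 + 0.15039j  Y=0.17833 - 0.39467j  product 0.06495 + 0.01444j
  m=-4: Y*=-0.04719 + 0.31302j  Y=-0.19930 + 0.05922j  product -0.00913 - 0.06518j
  m=-3: Y*=0.08473 - 0.15329j  Y=-0.19779 - 0.12644j  product -0.03614 + 0.01961j
  m=-2: Y*=0.20652 - 0.17772j  Y=0.04246 + 0.29196j  product 0.06066 + 0.05275j
  m=-1: Y*=-0.17101 + 0.06345j  Y=-0.09098 + 0.10517j  product 0.00889 - 0.02376j
  m=+0: Y*=-0.26059 + 0.00000j  Y=0.30716 + 0.00000j  product -0.08004 + 0.00000j
  m=+1: Y*=0.17101 + 0.06345j  Y=0.09098 + 0.10517j  product 0.00889 + 0.02376j
  m=+2: Y*=0.20652 + 0.17772j  Y=0.04246 - 0.29196j  product 0.06066 - 0.05275j
  m=+3: Y*=-0.08473 - 0.15329j  Y=0.19779 - 0.12644j  product -0.03614 - 0.01961j
  m=+4: Y*=-0.04719 - 0.31302j  Y=-0.19930 - 0.05922j  product -0.00913 + 0.06518j
  m=+5: Y*=-0.03137 + 0.15039j  Y=-0.17833 - 0.39467j  product 0.06495 - 0.01444j
  m=+6: Y*=-0.25027 + 0.39833j  Y=0.11708 - 0.25315j  product 0.07153 + 0.10999j
Σ over m = 0.24147 - 0.00000j; ×(4π/13) → 0.23341 - 0.00000j. Real part: 0.233414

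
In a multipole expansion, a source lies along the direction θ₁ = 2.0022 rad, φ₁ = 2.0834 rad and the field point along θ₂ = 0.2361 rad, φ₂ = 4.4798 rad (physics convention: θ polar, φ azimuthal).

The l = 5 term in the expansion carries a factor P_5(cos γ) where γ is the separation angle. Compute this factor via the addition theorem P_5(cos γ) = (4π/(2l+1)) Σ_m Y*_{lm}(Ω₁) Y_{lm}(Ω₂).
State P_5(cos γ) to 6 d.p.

Expand P_5 via completeness: Σ_{m} conj(Y_{5,m}) at Ω₁ times Y_{5,m} at Ω₂ —
  m=-5: Y*=-0.156975-0.240342i  Y=-0.000298+0.000129i  product +0.000078+0.000051i
  m=-4: Y*=+0.192822-0.370721i  Y=+0.002553+0.003425i  product +0.001762-0.000286i
  m=-3: Y*=+0.148660-0.004905i  Y=+0.021357-0.025471i  product +0.003050-0.003891i
  m=-2: Y*=-0.144275-0.237665i  Y=-0.147928-0.074247i  product +0.003696+0.045869i
  m=-1: Y*=+0.114987-0.204319i  Y=-0.112777+0.476103i  product +0.084309+0.077788i
  m=+0: Y*=-0.229193-0.000000i  Y=+0.582692+0.000000i  product -0.133549-0.000000i
  m=+1: Y*=-0.114987-0.204319i  Y=+0.112777+0.476103i  product +0.084309-0.077788i
  m=+2: Y*=-0.144275+0.237665i  Y=-0.147928+0.074247i  product +0.003696-0.045869i
  m=+3: Y*=-0.148660-0.004905i  Y=-0.021357-0.025471i  product +0.003050+0.003891i
  m=+4: Y*=+0.192822+0.370721i  Y=+0.002553-0.003425i  product +0.001762+0.000286i
  m=+5: Y*=+0.156975-0.240342i  Y=+0.000298+0.000129i  product +0.000078-0.000051i
Total Σ_m = +0.052241-0.000000i. Multiply by 1.142397: +0.059680-0.000000i. P_5(cos γ) = 0.059680

0.059680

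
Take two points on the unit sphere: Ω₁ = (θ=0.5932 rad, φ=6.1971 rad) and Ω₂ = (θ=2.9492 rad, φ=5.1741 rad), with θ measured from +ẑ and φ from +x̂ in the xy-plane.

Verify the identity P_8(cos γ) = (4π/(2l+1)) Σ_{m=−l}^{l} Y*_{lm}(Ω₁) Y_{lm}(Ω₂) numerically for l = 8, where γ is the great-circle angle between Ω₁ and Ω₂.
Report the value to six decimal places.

Summing Y*_{l m}(θ₁,φ₁)·Y_{l m}(θ₂,φ₂) over m ∈ [−8, 8]; prefactor 4π/(2·8+1) = 0.739198:
  m=-8: Y*=0.00380 - 0.00312j  Y=-0.00000 + 0.00000j  product -0.00000 + 0.00000j
  m=-7: Y*=0.02403 - 0.01653j  Y=-0.00000 - 0.00002j  product -0.00000 - 0.00000j
  m=-6: Y*=0.09302 - 0.05283j  Y=0.00023 + 0.00009j  product 0.00003 - 0.00000j
  m=-5: Y*=0.24460 - 0.11231j  Y=-0.00173 + 0.00157j  product -0.00025 + 0.00058j
  m=-4: Y*=0.43062 - 0.15443j  Y=-0.00447 - 0.01579j  product -0.00436 - 0.00611j
  m=-3: Y*=0.43530 - 0.11499j  Y=0.08336 + 0.01566j  product 0.03808 - 0.00277j
  m=-2: Y*=0.05617 - 0.00977j  Y=-0.18449 + 0.24401j  product -0.00798 + 0.01551j
  m=-1: Y*=-0.39528 + 0.03411j  Y=-0.29776 - 0.59842j  product 0.13811 + 0.22639j
  m=+0: Y*=-0.19492 + 0.00000j  Y=0.50712 + 0.00000j  product -0.09885 + 0.00000j
  m=+1: Y*=0.39528 + 0.03411j  Y=0.29776 - 0.59842j  product 0.13811 - 0.22639j
  m=+2: Y*=0.05617 + 0.00977j  Y=-0.18449 - 0.24401j  product -0.00798 - 0.01551j
  m=+3: Y*=-0.43530 - 0.11499j  Y=-0.08336 + 0.01566j  product 0.03808 + 0.00277j
  m=+4: Y*=0.43062 + 0.15443j  Y=-0.00447 + 0.01579j  product -0.00436 + 0.00611j
  m=+5: Y*=-0.24460 - 0.11231j  Y=0.00173 + 0.00157j  product -0.00025 - 0.00058j
  m=+6: Y*=0.09302 + 0.05283j  Y=0.00023 - 0.00009j  product 0.00003 + 0.00000j
  m=+7: Y*=-0.02403 - 0.01653j  Y=0.00000 - 0.00002j  product -0.00000 + 0.00000j
  m=+8: Y*=0.00380 + 0.00312j  Y=-0.00000 - 0.00000j  product -0.00000 - 0.00000j
Total Σ_m = 0.22842 + 0.00000j. Multiply by 0.739198: 0.16885 + 0.00000j. P_8(cos γ) = 0.168845

0.168845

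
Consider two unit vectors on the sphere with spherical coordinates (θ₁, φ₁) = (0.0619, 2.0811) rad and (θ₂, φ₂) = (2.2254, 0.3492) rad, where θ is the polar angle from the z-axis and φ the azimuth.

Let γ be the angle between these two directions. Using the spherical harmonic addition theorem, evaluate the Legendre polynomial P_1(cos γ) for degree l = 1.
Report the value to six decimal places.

Addition theorem: P_1(cos γ) = (4π/3) Σ_m Y*_{lm}(Ω₁) Y_{lm}(Ω₂), m = −1…1:
  term(m=-1) = -0.000940+0.005782i   from Y*(Ω₁)=-0.010439+0.018650i, Y(Ω₂)=+0.257535-0.093774i
  term(m=+0) = -0.145073+0.000000i   from Y*(Ω₁)=+0.487667-0.000000i, Y(Ω₂)=-0.297483+0.000000i
  term(m=+1) = -0.000940-0.005782i   from Y*(Ω₁)=+0.010439+0.018650i, Y(Ω₂)=-0.257535-0.093774i
Accumulated sum -0.146952+0.000000i; after 4π/(2l+1) scaling, -0.615551+0.000000i ⇒ P_1 = -0.615551

-0.615551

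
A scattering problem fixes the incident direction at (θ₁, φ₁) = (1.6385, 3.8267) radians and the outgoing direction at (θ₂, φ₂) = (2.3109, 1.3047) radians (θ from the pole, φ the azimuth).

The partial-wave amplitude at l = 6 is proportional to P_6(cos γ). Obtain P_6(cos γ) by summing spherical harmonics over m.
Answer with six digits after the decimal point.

Addition theorem: P_6(cos γ) = (4π/13) Σ_m Y*_{lm}(Ω₁) Y_{lm}(Ω₂), m = −6…6:
  [-6]  conj(Y_{6,-6})(Ω₁) = -0.26973 - 0.39279j ; Y_{6,-6}(Ω₂) = 0.00202 - 0.07828j ; Δ = -0.03129 + 0.02032j
  [-5]  conj(Y_{6,-5})(Ω₁) = -0.10744 - 0.03135j ; Y_{6,-5}(Ω₂) = -0.24060 + 0.05896j ; Δ = 0.02770 + 0.00121j
  [-4]  conj(Y_{6,-4})(Ω₁) = 0.30907 - 0.13110j ; Y_{6,-4}(Ω₂) = 0.20591 + 0.37123j ; Δ = 0.11231 + 0.08774j
  [-3]  conj(Y_{6,-3})(Ω₁) = 0.06013 - 0.11423j ; Y_{6,-3}(Ω₂) = 0.25362 - 0.24716j ; Δ = -0.01298 - 0.04383j
  [-2]  conj(Y_{6,-2})(Ω₁) = 0.05932 + 0.29175j ; Y_{6,-2}(Ω₂) = 0.05524 + 0.03253j ; Δ = -0.00621 + 0.01804j
  [-1]  conj(Y_{6,-1})(Ω₁) = 0.10472 + 0.08557j ; Y_{6,-1}(Ω₂) = 0.09808 - 0.35986j ; Δ = 0.04107 - 0.02929j
  [+0]  conj(Y_{6,0})(Ω₁) = -0.28772 + 0.00000j ; Y_{6,0}(Ω₂) = -0.04257 + 0.00000j ; Δ = 0.01225 + 0.00000j
  [+1]  conj(Y_{6,1})(Ω₁) = -0.10472 + 0.08557j ; Y_{6,1}(Ω₂) = -0.09808 - 0.35986j ; Δ = 0.04107 + 0.02929j
  [+2]  conj(Y_{6,2})(Ω₁) = 0.05932 - 0.29175j ; Y_{6,2}(Ω₂) = 0.05524 - 0.03253j ; Δ = -0.00621 - 0.01804j
  [+3]  conj(Y_{6,3})(Ω₁) = -0.06013 - 0.11423j ; Y_{6,3}(Ω₂) = -0.25362 - 0.24716j ; Δ = -0.01298 + 0.04383j
  [+4]  conj(Y_{6,4})(Ω₁) = 0.30907 + 0.13110j ; Y_{6,4}(Ω₂) = 0.20591 - 0.37123j ; Δ = 0.11231 - 0.08774j
  [+5]  conj(Y_{6,5})(Ω₁) = 0.10744 - 0.03135j ; Y_{6,5}(Ω₂) = 0.24060 + 0.05896j ; Δ = 0.02770 - 0.00121j
  [+6]  conj(Y_{6,6})(Ω₁) = -0.26973 + 0.39279j ; Y_{6,6}(Ω₂) = 0.00202 + 0.07828j ; Δ = -0.03129 - 0.02032j
Total Σ_m = 0.27342 - 0.00000j. Multiply by 0.966644: 0.26430 - 0.00000j. P_6(cos γ) = 0.264295

0.264295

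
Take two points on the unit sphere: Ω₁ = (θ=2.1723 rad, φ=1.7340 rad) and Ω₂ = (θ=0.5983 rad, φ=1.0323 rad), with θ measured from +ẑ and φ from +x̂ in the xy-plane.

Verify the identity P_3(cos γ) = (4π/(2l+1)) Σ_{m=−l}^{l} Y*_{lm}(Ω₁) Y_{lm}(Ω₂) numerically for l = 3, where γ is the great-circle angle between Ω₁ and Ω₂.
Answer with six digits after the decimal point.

Term-by-term m-sum for l=3 (normalisation 4π/7 = 1.795196):
  m=-3: +0.109971-0.206367i × -0.074475-0.003331i = -0.008877+0.015003i  (running Σ = -0.008877+0.015003i)
  m=-2: +0.372374+0.126054i × -0.126976-0.235891i = -0.017548-0.103846i  (running Σ = -0.026425-0.088843i)
  m=-1: -0.026025+0.158044i × +0.225334-0.377199i = +0.053750+0.045429i  (running Σ = +0.027325-0.043413i)
  m=0: +0.295408-0.000000i × +0.127600+0.000000i = +0.037694+0.000000i  (running Σ = +0.065019-0.043413i)
  m=1: +0.026025+0.158044i × -0.225334-0.377199i = +0.053750-0.045429i  (running Σ = +0.118769-0.088843i)
  m=2: +0.372374-0.126054i × -0.126976+0.235891i = -0.017548+0.103846i  (running Σ = +0.101221+0.015003i)
  m=3: -0.109971-0.206367i × +0.074475-0.003331i = -0.008877-0.015003i  (running Σ = +0.092343+0.000000i)
Σ over m = +0.092343+0.000000i; ×(4π/7) → +0.165775+0.000000i. Real part: 0.165775

0.165775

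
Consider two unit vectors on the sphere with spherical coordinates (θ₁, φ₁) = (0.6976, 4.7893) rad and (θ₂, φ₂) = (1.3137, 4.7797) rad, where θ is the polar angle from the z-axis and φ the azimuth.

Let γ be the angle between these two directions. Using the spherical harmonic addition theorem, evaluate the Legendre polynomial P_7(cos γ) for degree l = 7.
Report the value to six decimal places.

-0.299178

Expand P_7 via completeness: Σ_{m} conj(Y_{7,m}) at Ω₁ times Y_{7,m} at Ω₂ —
  m=-7: -0.011573+0.019378i × -0.179639-0.352615i = +0.008912+0.000600i  (running Σ = +0.008912+0.000600i)
  m=-6: -0.090217-0.044863i × -0.357981+0.152986i = +0.039159+0.002258i  (running Σ = +0.048071+0.002858i)
  m=-5: +0.099912-0.246877i × -0.016352-0.046737i = -0.013172-0.000633i  (running Σ = +0.034899+0.002225i)
  m=-4: +0.423099+0.134432i × -0.339837+0.093776i = -0.156391-0.006008i  (running Σ = -0.121492-0.003783i)
  m=-3: -0.090989+0.387324i × +0.013437+0.065637i = -0.026645-0.000768i  (running Σ = -0.148137-0.004551i)
  m=-2: +0.013519+0.002096i × -0.312907+0.042380i = -0.004319-0.000083i  (running Σ = -0.152457-0.004634i)
  m=-1: -0.030099+0.390575i × +0.007376+0.109410i = -0.042955-0.000412i  (running Σ = -0.195412-0.005046i)
  m=0: -0.111471-0.000000i × -0.302369+0.000000i = +0.033705+0.000000i  (running Σ = -0.161706-0.005046i)
  m=1: +0.030099+0.390575i × -0.007376+0.109410i = -0.042955+0.000412i  (running Σ = -0.204661-0.004634i)
  m=2: +0.013519-0.002096i × -0.312907-0.042380i = -0.004319+0.000083i  (running Σ = -0.208980-0.004551i)
  m=3: +0.090989+0.387324i × -0.013437+0.065637i = -0.026645+0.000768i  (running Σ = -0.235626-0.003783i)
  m=4: +0.423099-0.134432i × -0.339837-0.093776i = -0.156391+0.006008i  (running Σ = -0.392017+0.002225i)
  m=5: -0.099912-0.246877i × +0.016352-0.046737i = -0.013172+0.000633i  (running Σ = -0.405189+0.002858i)
  m=6: -0.090217+0.044863i × -0.357981-0.152986i = +0.039159-0.002258i  (running Σ = -0.366030+0.000600i)
  m=7: +0.011573+0.019378i × +0.179639-0.352615i = +0.008912-0.000600i  (running Σ = -0.357118+0.000000i)
Σ over m = -0.357118+0.000000i; ×(4π/15) → -0.299178+0.000000i. Real part: -0.299178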